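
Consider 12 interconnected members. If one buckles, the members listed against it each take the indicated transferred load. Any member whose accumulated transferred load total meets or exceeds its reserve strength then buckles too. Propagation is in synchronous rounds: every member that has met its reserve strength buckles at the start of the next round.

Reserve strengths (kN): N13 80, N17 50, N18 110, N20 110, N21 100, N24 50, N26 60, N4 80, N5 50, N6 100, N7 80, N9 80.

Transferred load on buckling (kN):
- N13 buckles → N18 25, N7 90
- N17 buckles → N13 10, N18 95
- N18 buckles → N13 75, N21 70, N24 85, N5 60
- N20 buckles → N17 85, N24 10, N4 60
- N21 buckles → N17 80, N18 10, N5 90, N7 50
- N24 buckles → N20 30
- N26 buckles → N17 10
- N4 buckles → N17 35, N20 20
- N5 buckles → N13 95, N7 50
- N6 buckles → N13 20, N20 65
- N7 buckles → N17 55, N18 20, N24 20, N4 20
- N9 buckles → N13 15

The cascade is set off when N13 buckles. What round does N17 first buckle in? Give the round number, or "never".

3

Round 1 — N13 buckles (initial).
  N18: +25 → 25 < 110
  N7: +90 → 90 ≥ 80
Round 2 — N7 buckles.
  N17: +55 → 55 ≥ 50
  N18: +20 → 45 < 110
  N24: +20 → 20 < 50
  N4: +20 → 20 < 80
Round 3 — N17 buckles.
  N18: +95 → 140 ≥ 110
Round 4 — N18 buckles.
  N21: +70 → 70 < 100
  N24: +85 → 105 ≥ 50
  N5: +60 → 60 ≥ 50
Round 5 — N24, N5 buckle.
  N20: +30 → 30 < 110
No further bucklings.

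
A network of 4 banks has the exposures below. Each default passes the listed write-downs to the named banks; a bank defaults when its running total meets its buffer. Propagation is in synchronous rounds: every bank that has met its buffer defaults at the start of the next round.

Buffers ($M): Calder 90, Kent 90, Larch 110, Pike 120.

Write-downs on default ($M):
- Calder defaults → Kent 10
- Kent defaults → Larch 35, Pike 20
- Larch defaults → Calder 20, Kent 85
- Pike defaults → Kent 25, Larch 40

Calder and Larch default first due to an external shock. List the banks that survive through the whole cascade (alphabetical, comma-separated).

Round 1 — Calder, Larch default (initial).
  Kent: +10+85 → 95 ≥ 90
Round 2 — Kent defaults.
  Pike: +20 → 20 < 120
No further defaults.

Pike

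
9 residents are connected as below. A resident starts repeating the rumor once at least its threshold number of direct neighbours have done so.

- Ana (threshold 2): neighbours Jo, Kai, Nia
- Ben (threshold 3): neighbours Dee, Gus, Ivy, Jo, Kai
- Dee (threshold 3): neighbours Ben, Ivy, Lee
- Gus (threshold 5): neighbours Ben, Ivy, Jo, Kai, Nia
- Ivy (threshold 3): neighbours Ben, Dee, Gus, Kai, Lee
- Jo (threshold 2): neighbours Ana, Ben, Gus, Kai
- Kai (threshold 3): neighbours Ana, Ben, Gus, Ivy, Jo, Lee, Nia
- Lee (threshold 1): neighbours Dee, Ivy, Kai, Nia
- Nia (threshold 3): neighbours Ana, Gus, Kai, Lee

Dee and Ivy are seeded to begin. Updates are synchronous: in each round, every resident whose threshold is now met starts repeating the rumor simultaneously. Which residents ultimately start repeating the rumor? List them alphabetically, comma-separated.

Dee, Ivy, Lee

Round 1 — Dee, Ivy start repeating the rumor (initial).
Round 2 — checking thresholds:
  Ben: 2 of 5 neighbours < 3, not yet.
  Gus: 1 of 5 neighbours < 5, not yet.
  Kai: 1 of 7 neighbours < 3, not yet.
  Lee: 2 of 4 neighbours ≥ 1, starts repeating the rumor.
Round 3 — no new spreads; cascade stops.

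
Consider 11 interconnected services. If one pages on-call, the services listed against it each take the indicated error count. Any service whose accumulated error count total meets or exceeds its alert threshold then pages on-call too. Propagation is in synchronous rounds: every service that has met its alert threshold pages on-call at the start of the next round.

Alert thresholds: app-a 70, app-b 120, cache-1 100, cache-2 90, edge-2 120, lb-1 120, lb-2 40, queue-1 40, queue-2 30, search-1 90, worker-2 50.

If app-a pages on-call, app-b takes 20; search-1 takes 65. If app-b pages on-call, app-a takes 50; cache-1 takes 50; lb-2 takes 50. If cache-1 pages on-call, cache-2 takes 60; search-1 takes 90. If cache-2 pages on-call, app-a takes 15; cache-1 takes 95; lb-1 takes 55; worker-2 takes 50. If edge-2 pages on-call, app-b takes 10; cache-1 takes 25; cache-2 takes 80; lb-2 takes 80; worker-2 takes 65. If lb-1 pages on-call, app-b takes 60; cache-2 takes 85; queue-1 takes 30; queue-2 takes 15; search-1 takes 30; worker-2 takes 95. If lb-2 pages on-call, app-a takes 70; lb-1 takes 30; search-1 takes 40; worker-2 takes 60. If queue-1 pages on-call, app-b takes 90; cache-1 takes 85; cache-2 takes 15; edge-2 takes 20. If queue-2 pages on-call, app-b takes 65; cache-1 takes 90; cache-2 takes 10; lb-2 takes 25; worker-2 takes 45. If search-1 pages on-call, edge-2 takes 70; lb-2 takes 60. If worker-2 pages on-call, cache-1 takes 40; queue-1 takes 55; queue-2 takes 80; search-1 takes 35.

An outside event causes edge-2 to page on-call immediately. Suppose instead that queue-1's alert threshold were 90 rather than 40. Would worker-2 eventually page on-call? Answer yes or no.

With queue-1's alert threshold at 90:
Round 1 — edge-2 pages on-call (initial).
  app-b: +10 → 10 < 120
  cache-1: +25 → 25 < 100
  cache-2: +80 → 80 < 90
  lb-2: +80 → 80 ≥ 40
  worker-2: +65 → 65 ≥ 50
Round 2 — lb-2, worker-2 page on-call.
  app-a: +70 → 70 ≥ 70
  cache-1: +40 → 65 < 100
  lb-1: +30 → 30 < 120
  queue-1: +55 → 55 < 90
  queue-2: +80 → 80 ≥ 30
  search-1: +40+35 → 75 < 90
Round 3 — app-a, queue-2 page on-call.
  app-b: +20+65 → 95 < 120
  cache-1: +90 → 155 ≥ 100
  cache-2: +10 → 90 ≥ 90
  search-1: +65 → 140 ≥ 90
Round 4 — cache-1, cache-2, search-1 page on-call.
  lb-1: +55 → 85 < 120
No further pages.

yes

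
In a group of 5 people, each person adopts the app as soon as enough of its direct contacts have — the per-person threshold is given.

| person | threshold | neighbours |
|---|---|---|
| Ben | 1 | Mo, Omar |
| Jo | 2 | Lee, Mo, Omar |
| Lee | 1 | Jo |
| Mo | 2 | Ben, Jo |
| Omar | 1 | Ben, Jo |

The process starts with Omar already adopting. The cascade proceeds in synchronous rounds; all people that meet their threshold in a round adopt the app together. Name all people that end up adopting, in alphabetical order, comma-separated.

Ben, Omar

Round 1 — Omar adopts the app (initial).
Round 2 — checking thresholds:
  Ben: 1 of 2 neighbours ≥ 1, adopts the app.
  Jo: 1 of 3 neighbours < 2, not yet.
Round 3 — no new adoptions; cascade stops.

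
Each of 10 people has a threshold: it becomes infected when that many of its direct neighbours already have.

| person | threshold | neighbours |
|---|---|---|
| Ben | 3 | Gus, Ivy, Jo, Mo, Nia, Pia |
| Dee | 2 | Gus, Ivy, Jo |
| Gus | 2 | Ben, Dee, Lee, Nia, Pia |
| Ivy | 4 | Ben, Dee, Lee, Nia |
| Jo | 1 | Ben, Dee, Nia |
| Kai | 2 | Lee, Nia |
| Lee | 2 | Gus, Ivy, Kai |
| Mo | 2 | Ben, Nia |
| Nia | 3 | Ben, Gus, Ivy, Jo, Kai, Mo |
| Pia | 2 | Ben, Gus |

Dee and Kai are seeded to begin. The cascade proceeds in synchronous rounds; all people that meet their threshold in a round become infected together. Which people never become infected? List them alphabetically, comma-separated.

Round 1 — Dee, Kai become infected (initial).
Round 2 — checking thresholds:
  Gus: 1 of 5 neighbours < 2, below threshold.
  Ivy: 1 of 4 neighbours < 4, below threshold.
  Jo: 1 of 3 neighbours ≥ 1, becomes infected.
  Lee: 1 of 3 neighbours < 2, below threshold.
  Nia: 1 of 6 neighbours < 3, below threshold.
Round 3 — no new infections; cascade stops.

Ben, Gus, Ivy, Lee, Mo, Nia, Pia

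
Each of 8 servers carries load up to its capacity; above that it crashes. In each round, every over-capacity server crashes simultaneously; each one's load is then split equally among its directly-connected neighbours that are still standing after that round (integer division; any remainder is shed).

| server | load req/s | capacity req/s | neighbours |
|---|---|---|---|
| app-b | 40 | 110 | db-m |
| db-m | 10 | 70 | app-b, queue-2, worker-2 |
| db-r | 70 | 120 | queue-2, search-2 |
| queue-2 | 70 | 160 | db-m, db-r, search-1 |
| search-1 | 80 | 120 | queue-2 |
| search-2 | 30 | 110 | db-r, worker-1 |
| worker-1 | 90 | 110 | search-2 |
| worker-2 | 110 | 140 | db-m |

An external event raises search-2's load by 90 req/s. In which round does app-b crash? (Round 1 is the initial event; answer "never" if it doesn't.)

Round 1 — search-2 at 120 > 110. search-2 crashes.
  search-2 sheds 120 req/s to db-r, worker-1: 60 each.
    db-r: 70+60 = 130 > 120
    worker-1: 90+60 = 150 > 110
Round 2 — db-r, worker-1 crash.
  db-r sheds 130 req/s to queue-2: 130 each.
    queue-2: 70+130 = 200 > 160
  worker-1 sheds 150 req/s: no online neighbours, lost.
Round 3 — queue-2 crashes.
  queue-2 sheds 200 req/s to db-m, search-1: 100 each.
    db-m: 10+100 = 110 > 70
    search-1: 80+100 = 180 > 120
Round 4 — db-m, search-1 crash.
  db-m sheds 110 req/s to app-b, worker-2: 55 each.
    app-b: 40+55 = 95 ≤ 110
    worker-2: 110+55 = 165 > 140
  search-1 sheds 180 req/s: no online neighbours, lost.
Round 5 — worker-2 crashes.
  worker-2 sheds 165 req/s: no online neighbours, lost.
No further crashes.

never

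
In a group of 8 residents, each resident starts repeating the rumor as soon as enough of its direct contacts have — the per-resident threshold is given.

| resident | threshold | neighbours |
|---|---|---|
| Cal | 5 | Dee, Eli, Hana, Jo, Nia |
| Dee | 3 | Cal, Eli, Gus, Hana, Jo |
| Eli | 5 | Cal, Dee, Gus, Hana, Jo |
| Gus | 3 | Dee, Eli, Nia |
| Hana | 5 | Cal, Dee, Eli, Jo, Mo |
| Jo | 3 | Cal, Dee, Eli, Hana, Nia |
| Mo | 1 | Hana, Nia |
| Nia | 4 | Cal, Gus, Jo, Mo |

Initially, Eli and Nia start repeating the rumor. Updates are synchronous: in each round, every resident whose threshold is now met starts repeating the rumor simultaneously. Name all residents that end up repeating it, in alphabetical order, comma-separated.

Eli, Mo, Nia

Round 1 — Eli, Nia start repeating the rumor (initial).
Round 2 — checking thresholds:
  Cal: 2 of 5 neighbours < 5, holds.
  Dee: 1 of 5 neighbours < 3, holds.
  Gus: 2 of 3 neighbours < 3, holds.
  Hana: 1 of 5 neighbours < 5, holds.
  Jo: 2 of 5 neighbours < 3, holds.
  Mo: 1 of 2 neighbours ≥ 1, starts repeating the rumor.
Round 3 — no new spreads; cascade stops.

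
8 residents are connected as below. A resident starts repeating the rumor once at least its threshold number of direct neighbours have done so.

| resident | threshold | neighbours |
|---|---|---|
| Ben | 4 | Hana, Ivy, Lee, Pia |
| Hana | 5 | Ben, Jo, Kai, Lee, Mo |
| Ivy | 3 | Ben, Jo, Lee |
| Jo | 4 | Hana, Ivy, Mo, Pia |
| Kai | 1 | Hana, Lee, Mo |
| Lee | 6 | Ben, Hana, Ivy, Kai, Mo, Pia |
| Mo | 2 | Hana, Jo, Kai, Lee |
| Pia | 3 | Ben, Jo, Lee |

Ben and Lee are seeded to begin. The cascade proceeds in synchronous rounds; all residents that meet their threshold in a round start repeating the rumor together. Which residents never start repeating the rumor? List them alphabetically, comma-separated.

Round 1 — Ben, Lee start repeating the rumor (initial).
Round 2 — checking thresholds:
  Hana: 2 of 5 neighbours < 5, below threshold.
  Ivy: 2 of 3 neighbours < 3, below threshold.
  Kai: 1 of 3 neighbours ≥ 1, starts repeating the rumor.
  Mo: 1 of 4 neighbours < 2, below threshold.
  Pia: 2 of 3 neighbours < 3, below threshold.
Round 3 — checking thresholds:
  Hana: 3 of 5 neighbours < 5, below threshold.
  Ivy: 2 of 3 neighbours < 3, below threshold.
  Mo: 2 of 4 neighbours ≥ 2, starts repeating the rumor.
  Pia: 2 of 3 neighbours < 3, below threshold.
Round 4 — no new spreads; cascade stops.

Hana, Ivy, Jo, Pia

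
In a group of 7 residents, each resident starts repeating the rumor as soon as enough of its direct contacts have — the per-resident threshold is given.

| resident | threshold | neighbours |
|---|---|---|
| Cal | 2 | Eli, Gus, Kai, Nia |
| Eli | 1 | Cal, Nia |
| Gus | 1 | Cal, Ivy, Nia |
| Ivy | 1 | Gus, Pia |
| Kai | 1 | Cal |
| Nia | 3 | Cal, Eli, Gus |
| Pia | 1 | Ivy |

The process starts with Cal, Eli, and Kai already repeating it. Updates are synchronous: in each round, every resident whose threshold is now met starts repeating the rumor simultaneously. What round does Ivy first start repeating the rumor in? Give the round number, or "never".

Round 1 — Cal, Eli, Kai start repeating the rumor (initial).
Round 2 — checking thresholds:
  Gus: 1 of 3 neighbours ≥ 1, starts repeating the rumor.
  Nia: 2 of 3 neighbours < 3, not yet.
Round 3 — checking thresholds:
  Ivy: 1 of 2 neighbours ≥ 1, starts repeating the rumor.
  Nia: 3 of 3 neighbours ≥ 3, starts repeating the rumor.
Round 4 — checking thresholds:
  Pia: 1 of 1 neighbours ≥ 1, starts repeating the rumor.
Round 5 — no new spreads; cascade stops.

3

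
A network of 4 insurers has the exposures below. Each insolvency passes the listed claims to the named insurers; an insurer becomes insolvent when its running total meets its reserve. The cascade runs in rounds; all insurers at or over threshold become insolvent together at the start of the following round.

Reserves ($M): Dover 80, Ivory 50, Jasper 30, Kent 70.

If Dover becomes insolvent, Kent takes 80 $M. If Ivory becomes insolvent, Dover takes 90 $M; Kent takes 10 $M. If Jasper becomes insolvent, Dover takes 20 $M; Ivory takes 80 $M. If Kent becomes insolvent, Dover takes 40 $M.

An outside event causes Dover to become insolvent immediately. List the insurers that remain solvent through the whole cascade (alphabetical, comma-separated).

Round 1 — Dover becomes insolvent (initial).
  Kent: +80 → 80 ≥ 70
Round 2 — Kent becomes insolvent.
No further insolvencies.

Ivory, Jasper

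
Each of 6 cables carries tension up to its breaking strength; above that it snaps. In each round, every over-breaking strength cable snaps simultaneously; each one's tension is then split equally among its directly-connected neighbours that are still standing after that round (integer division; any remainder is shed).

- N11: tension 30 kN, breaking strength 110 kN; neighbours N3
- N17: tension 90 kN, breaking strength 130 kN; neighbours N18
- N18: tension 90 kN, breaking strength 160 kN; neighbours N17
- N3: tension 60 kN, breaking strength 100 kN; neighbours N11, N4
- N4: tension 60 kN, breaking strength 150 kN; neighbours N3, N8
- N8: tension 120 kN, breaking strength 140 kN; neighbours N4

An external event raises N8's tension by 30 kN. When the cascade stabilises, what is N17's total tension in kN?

Round 1 — N8 at 150 > 140. N8 snaps.
  N8 sheds 150 kN to N4: 150 each.
    N4: 60+150 = 210 > 150
Round 2 — N4 snaps.
  N4 sheds 210 kN to N3: 210 each.
    N3: 60+210 = 270 > 100
Round 3 — N3 snaps.
  N3 sheds 270 kN to N11: 270 each.
    N11: 30+270 = 300 > 110
Round 4 — N11 snaps.
  N11 sheds 300 kN: no online neighbours, lost.
No further breaks.

90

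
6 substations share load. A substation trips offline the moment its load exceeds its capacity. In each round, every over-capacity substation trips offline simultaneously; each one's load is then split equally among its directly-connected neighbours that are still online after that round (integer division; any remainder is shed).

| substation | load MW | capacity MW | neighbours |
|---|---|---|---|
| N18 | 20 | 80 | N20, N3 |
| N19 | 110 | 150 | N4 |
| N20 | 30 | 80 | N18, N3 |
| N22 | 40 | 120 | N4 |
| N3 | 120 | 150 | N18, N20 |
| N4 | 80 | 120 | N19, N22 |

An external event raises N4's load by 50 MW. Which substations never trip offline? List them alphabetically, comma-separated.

N18, N20, N22, N3

Round 1 — N4 at 130 > 120. N4 trips offline.
  N4 sheds 130 MW to N19, N22: 65 each.
    N19: 110+65 = 175 > 150
    N22: 40+65 = 105 ≤ 120
Round 2 — N19 trips offline.
  N19 sheds 175 MW: no online neighbours, lost.
No further trips.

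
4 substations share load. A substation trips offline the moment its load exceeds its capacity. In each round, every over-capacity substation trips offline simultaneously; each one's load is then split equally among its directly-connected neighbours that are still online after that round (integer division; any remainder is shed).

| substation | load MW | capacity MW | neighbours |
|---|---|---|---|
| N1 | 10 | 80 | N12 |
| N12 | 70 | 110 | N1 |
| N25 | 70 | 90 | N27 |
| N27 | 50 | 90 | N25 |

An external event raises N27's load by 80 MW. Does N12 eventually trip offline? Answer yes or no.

no

Round 1 — N27 at 130 > 90. N27 trips offline.
  N27 sheds 130 MW to N25: 130 each.
    N25: 70+130 = 200 > 90
Round 2 — N25 trips offline.
  N25 sheds 200 MW: no online neighbours, lost.
No further trips.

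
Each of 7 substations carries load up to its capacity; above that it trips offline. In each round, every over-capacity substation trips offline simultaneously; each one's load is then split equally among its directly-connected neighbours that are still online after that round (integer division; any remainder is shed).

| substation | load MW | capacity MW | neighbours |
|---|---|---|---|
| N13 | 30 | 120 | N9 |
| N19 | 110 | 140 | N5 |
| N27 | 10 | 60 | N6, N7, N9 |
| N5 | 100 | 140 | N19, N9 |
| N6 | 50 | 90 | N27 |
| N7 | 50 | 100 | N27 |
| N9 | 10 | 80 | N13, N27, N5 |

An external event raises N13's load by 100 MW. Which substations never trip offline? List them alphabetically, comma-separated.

N6, N7

Round 1 — N13 at 130 > 120. N13 trips offline.
  N13 sheds 130 MW to N9: 130 each.
    N9: 10+130 = 140 > 80
Round 2 — N9 trips offline.
  N9 sheds 140 MW to N27, N5: 70 each.
    N27: 10+70 = 80 > 60
    N5: 100+70 = 170 > 140
Round 3 — N27, N5 trip offline.
  N27 sheds 80 MW to N6, N7: 40 each.
    N6: 50+40 = 90 ≤ 90
    N7: 50+40 = 90 ≤ 100
  N5 sheds 170 MW to N19: 170 each.
    N19: 110+170 = 280 > 140
Round 4 — N19 trips offline.
  N19 sheds 280 MW: no online neighbours, lost.
No further trips.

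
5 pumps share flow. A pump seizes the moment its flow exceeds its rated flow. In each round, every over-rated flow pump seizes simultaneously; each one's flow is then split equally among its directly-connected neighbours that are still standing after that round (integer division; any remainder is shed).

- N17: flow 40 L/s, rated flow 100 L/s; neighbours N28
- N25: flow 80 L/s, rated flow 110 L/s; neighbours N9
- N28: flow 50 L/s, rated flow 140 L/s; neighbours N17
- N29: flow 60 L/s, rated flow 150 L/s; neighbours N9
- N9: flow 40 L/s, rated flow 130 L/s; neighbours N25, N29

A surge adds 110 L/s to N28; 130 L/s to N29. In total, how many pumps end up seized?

Round 1 — N28 at 160 > 140; N29 at 190 > 150. N28, N29 seize.
  N28 sheds 160 L/s to N17: 160 each.
    N17: 40+160 = 200 > 100
  N29 sheds 190 L/s to N9: 190 each.
    N9: 40+190 = 230 > 130
Round 2 — N17, N9 seize.
  N17 sheds 200 L/s: no online neighbours, lost.
  N9 sheds 230 L/s to N25: 230 each.
    N25: 80+230 = 310 > 110
Round 3 — N25 seizes.
  N25 sheds 310 L/s: no online neighbours, lost.
No further seizures.

5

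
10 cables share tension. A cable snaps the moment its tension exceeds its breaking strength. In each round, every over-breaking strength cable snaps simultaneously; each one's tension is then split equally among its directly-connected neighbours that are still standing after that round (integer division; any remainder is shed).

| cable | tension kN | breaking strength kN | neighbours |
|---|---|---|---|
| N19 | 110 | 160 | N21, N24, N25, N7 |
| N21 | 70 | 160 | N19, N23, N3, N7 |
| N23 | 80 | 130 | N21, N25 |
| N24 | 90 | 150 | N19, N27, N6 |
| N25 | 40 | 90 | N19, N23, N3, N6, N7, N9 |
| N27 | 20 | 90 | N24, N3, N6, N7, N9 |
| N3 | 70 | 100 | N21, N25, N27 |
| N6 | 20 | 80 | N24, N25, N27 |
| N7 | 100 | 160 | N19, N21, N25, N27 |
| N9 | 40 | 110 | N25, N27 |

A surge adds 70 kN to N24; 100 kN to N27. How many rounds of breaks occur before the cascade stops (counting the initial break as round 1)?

4

Round 1 — N24 at 160 > 150; N27 at 120 > 90. N24, N27 snap.
  N24 sheds 160 kN to N19, N6: 80 each.
    N19: 110+80 = 190 > 160
    N6: 20+80 = 100 > 80
  N27 sheds 120 kN to N3, N6, N7, N9: 30 each.
    N3: 70+30 = 100 ≤ 100
    N6: 100+30 = 130 > 80
    N7: 100+30 = 130 ≤ 160
    N9: 40+30 = 70 ≤ 110
Round 2 — N19, N6 snap.
  N19 sheds 190 kN to N21, N25, N7: 63 each (1 lost).
    N21: 70+63 = 133 ≤ 160
    N25: 40+63 = 103 > 90
    N7: 130+63 = 193 > 160
  N6 sheds 130 kN to N25: 130 each.
    N25: 103+130 = 233 > 90
Round 3 — N25, N7 snap.
  N25 sheds 233 kN to N23, N3, N9: 77 each (2 lost).
    N23: 80+77 = 157 > 130
    N3: 100+77 = 177 > 100
    N9: 70+77 = 147 > 110
  N7 sheds 193 kN to N21: 193 each.
    N21: 133+193 = 326 > 160
Round 4 — N21, N23, N3, N9 snap.
  N21 sheds 326 kN: no online neighbours, lost.
  N23 sheds 157 kN: no online neighbours, lost.
  N3 sheds 177 kN: no online neighbours, lost.
  N9 sheds 147 kN: no online neighbours, lost.
No further breaks.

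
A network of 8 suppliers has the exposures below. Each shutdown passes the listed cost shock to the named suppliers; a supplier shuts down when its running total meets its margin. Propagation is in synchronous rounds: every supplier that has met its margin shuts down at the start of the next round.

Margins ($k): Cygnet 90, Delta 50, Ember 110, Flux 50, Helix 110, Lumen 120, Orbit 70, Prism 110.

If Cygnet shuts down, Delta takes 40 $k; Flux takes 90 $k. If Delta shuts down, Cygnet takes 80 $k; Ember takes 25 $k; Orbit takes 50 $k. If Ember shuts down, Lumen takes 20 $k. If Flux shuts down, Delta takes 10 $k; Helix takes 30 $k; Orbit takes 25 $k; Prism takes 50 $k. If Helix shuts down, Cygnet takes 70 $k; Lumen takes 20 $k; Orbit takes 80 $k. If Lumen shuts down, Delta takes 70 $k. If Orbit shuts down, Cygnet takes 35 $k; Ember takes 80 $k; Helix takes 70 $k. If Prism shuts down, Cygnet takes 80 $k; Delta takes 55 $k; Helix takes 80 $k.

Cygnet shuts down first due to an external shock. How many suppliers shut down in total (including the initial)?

4

Round 1 — Cygnet shuts down (initial).
  Delta: +40 → 40 < 50
  Flux: +90 → 90 ≥ 50
Round 2 — Flux shuts down.
  Delta: +10 → 50 ≥ 50
  Helix: +30 → 30 < 110
  Orbit: +25 → 25 < 70
  Prism: +50 → 50 < 110
Round 3 — Delta shuts down.
  Ember: +25 → 25 < 110
  Orbit: +50 → 75 ≥ 70
Round 4 — Orbit shuts down.
  Ember: +80 → 105 < 110
  Helix: +70 → 100 < 110
No further shutdowns.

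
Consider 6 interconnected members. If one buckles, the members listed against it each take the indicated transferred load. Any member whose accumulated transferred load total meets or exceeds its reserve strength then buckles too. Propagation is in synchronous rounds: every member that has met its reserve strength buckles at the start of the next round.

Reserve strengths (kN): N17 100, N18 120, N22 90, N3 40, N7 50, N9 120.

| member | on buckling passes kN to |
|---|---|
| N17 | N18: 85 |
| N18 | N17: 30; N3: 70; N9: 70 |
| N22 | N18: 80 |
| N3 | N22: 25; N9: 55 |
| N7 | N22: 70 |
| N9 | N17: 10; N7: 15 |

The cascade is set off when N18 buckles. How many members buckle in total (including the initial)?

Round 1 — N18 buckles (initial).
  N17: +30 → 30 < 100
  N3: +70 → 70 ≥ 40
  N9: +70 → 70 < 120
Round 2 — N3 buckles.
  N22: +25 → 25 < 90
  N9: +55 → 125 ≥ 120
Round 3 — N9 buckles.
  N17: +10 → 40 < 100
  N7: +15 → 15 < 50
No further bucklings.

3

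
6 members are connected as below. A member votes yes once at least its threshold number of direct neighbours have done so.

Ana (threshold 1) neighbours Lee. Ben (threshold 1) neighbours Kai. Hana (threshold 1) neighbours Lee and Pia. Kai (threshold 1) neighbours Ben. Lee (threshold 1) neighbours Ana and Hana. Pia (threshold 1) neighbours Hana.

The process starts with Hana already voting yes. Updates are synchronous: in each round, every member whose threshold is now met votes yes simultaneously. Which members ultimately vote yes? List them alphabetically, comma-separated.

Ana, Hana, Lee, Pia

Round 1 — Hana votes yes (initial).
Round 2 — checking thresholds:
  Lee: 1 of 2 neighbours ≥ 1, votes yes.
  Pia: 1 of 1 neighbours ≥ 1, votes yes.
Round 3 — checking thresholds:
  Ana: 1 of 1 neighbours ≥ 1, votes yes.
Round 4 — no new yes votes; cascade stops.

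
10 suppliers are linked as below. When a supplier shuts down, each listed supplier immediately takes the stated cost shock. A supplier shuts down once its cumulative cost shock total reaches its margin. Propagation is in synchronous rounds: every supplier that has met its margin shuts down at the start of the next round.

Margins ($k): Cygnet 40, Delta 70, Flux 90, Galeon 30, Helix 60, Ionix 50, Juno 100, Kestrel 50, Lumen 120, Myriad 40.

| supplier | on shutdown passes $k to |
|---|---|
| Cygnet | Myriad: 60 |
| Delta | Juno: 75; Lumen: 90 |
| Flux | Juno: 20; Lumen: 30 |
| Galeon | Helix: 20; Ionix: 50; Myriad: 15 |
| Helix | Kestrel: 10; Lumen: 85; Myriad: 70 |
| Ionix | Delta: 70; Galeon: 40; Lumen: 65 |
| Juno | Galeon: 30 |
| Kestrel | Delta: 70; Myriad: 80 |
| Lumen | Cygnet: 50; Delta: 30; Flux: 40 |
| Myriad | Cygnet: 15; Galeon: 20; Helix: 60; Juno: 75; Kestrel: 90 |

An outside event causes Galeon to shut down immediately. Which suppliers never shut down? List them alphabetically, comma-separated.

Round 1 — Galeon shuts down (initial).
  Helix: +20 → 20 < 60
  Ionix: +50 → 50 ≥ 50
  Myriad: +15 → 15 < 40
Round 2 — Ionix shuts down.
  Delta: +70 → 70 ≥ 70
  Lumen: +65 → 65 < 120
Round 3 — Delta shuts down.
  Juno: +75 → 75 < 100
  Lumen: +90 → 155 ≥ 120
Round 4 — Lumen shuts down.
  Cygnet: +50 → 50 ≥ 40
  Flux: +40 → 40 < 90
Round 5 — Cygnet shuts down.
  Myriad: +60 → 75 ≥ 40
Round 6 — Myriad shuts down.
  Helix: +60 → 80 ≥ 60
  Juno: +75 → 150 ≥ 100
  Kestrel: +90 → 90 ≥ 50
Round 7 — Helix, Juno, Kestrel shut down.
No further shutdowns.

Flux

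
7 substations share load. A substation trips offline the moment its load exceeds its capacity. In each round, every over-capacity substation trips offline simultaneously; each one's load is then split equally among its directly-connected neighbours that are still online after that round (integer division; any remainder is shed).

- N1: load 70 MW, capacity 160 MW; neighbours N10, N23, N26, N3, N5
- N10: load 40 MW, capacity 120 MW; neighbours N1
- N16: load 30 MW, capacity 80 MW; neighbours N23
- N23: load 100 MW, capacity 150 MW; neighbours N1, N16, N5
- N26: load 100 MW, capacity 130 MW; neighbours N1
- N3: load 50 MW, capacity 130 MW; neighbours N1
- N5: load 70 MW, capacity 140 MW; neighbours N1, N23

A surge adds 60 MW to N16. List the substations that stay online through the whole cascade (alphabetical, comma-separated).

N10, N3

Round 1 — N16 at 90 > 80. N16 trips offline.
  N16 sheds 90 MW to N23: 90 each.
    N23: 100+90 = 190 > 150
Round 2 — N23 trips offline.
  N23 sheds 190 MW to N1, N5: 95 each.
    N1: 70+95 = 165 > 160
    N5: 70+95 = 165 > 140
Round 3 — N1, N5 trip offline.
  N1 sheds 165 MW to N10, N26, N3: 55 each.
    N10: 40+55 = 95 ≤ 120
    N26: 100+55 = 155 > 130
    N3: 50+55 = 105 ≤ 130
  N5 sheds 165 MW: no online neighbours, lost.
Round 4 — N26 trips offline.
  N26 sheds 155 MW: no online neighbours, lost.
No further trips.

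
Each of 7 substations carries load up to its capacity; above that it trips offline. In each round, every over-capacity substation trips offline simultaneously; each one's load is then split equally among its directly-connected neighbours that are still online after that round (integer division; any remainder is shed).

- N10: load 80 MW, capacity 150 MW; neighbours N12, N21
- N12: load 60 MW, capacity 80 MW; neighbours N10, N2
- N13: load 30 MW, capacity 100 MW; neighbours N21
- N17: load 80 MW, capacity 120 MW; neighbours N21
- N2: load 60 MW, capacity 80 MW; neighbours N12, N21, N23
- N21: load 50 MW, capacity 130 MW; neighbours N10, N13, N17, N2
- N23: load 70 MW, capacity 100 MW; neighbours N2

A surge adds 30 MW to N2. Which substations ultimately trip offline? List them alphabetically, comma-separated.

N10, N12, N13, N17, N2, N21

Round 1 — N2 at 90 > 80. N2 trips offline.
  N2 sheds 90 MW to N12, N21, N23: 30 each.
    N12: 60+30 = 90 > 80
    N21: 50+30 = 80 ≤ 130
    N23: 70+30 = 100 ≤ 100
Round 2 — N12 trips offline.
  N12 sheds 90 MW to N10: 90 each.
    N10: 80+90 = 170 > 150
Round 3 — N10 trips offline.
  N10 sheds 170 MW to N21: 170 each.
    N21: 80+170 = 250 > 130
Round 4 — N21 trips offline.
  N21 sheds 250 MW to N13, N17: 125 each.
    N13: 30+125 = 155 > 100
    N17: 80+125 = 205 > 120
Round 5 — N13, N17 trip offline.
  N13 sheds 155 MW: no online neighbours, lost.
  N17 sheds 205 MW: no online neighbours, lost.
No further trips.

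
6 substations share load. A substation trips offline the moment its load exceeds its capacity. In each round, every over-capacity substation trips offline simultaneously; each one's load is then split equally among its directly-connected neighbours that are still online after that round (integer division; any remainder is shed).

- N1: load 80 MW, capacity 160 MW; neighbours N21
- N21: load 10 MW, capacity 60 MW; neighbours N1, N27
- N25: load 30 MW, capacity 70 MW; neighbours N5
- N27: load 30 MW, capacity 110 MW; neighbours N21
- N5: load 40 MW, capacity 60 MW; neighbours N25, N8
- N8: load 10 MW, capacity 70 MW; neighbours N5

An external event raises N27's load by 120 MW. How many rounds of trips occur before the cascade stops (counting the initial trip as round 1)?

3

Round 1 — N27 at 150 > 110. N27 trips offline.
  N27 sheds 150 MW to N21: 150 each.
    N21: 10+150 = 160 > 60
Round 2 — N21 trips offline.
  N21 sheds 160 MW to N1: 160 each.
    N1: 80+160 = 240 > 160
Round 3 — N1 trips offline.
  N1 sheds 240 MW: no online neighbours, lost.
No further trips.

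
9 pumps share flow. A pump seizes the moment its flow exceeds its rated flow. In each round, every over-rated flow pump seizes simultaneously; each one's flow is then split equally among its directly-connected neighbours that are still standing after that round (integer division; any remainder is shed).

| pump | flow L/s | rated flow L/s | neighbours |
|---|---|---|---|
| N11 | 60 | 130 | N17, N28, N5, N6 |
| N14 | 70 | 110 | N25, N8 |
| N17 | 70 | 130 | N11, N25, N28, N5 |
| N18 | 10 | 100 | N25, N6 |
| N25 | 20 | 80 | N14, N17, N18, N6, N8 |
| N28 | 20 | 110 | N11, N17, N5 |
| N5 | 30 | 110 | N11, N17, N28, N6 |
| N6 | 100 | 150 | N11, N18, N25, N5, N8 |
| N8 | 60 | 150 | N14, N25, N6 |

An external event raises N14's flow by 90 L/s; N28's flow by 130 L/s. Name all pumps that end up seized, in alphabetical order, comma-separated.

N11, N14, N17, N18, N25, N28, N5, N6, N8

Round 1 — N14 at 160 > 110; N28 at 150 > 110. N14, N28 seize.
  N14 sheds 160 L/s to N25, N8: 80 each.
    N25: 20+80 = 100 > 80
    N8: 60+80 = 140 ≤ 150
  N28 sheds 150 L/s to N11, N17, N5: 50 each.
    N11: 60+50 = 110 ≤ 130
    N17: 70+50 = 120 ≤ 130
    N5: 30+50 = 80 ≤ 110
Round 2 — N25 seizes.
  N25 sheds 100 L/s to N17, N18, N6, N8: 25 each.
    N17: 120+25 = 145 > 130
    N18: 10+25 = 35 ≤ 100
    N6: 100+25 = 125 ≤ 150
    N8: 140+25 = 165 > 150
Round 3 — N17, N8 seize.
  N17 sheds 145 L/s to N11, N5: 72 each (1 lost).
    N11: 110+72 = 182 > 130
    N5: 80+72 = 152 > 110
  N8 sheds 165 L/s to N6: 165 each.
    N6: 125+165 = 290 > 150
Round 4 — N11, N5, N6 seize.
  N11 sheds 182 L/s: no online neighbours, lost.
  N5 sheds 152 L/s: no online neighbours, lost.
  N6 sheds 290 L/s to N18: 290 each.
    N18: 35+290 = 325 > 100
Round 5 — N18 seizes.
  N18 sheds 325 L/s: no online neighbours, lost.
No further seizures.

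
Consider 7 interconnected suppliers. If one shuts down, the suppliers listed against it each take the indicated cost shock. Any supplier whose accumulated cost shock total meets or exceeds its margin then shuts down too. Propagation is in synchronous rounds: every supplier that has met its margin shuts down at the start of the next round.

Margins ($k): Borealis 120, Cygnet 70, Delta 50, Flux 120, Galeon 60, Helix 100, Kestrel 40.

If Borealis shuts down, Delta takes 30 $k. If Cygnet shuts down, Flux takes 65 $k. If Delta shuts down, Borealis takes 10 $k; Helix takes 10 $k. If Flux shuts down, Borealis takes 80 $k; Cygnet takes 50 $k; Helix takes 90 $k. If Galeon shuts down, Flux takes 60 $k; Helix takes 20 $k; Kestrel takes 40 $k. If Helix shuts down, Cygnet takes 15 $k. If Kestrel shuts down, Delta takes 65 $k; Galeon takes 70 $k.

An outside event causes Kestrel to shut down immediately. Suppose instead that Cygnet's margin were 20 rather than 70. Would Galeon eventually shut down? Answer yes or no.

With Cygnet's margin at 20:
Round 1 — Kestrel shuts down (initial).
  Delta: +65 → 65 ≥ 50
  Galeon: +70 → 70 ≥ 60
Round 2 — Delta, Galeon shut down.
  Borealis: +10 → 10 < 120
  Flux: +60 → 60 < 120
  Helix: +10+20 → 30 < 100
No further shutdowns.

yes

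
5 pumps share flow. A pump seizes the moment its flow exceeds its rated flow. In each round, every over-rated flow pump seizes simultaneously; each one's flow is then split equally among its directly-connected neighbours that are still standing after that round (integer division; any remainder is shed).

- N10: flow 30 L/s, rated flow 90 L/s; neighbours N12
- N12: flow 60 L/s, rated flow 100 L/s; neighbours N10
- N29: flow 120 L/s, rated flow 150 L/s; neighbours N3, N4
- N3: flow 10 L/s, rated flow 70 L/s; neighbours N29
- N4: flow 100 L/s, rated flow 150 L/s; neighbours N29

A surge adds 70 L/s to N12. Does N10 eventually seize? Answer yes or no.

Round 1 — N12 at 130 > 100. N12 seizes.
  N12 sheds 130 L/s to N10: 130 each.
    N10: 30+130 = 160 > 90
Round 2 — N10 seizes.
  N10 sheds 160 L/s: no online neighbours, lost.
No further seizures.

yes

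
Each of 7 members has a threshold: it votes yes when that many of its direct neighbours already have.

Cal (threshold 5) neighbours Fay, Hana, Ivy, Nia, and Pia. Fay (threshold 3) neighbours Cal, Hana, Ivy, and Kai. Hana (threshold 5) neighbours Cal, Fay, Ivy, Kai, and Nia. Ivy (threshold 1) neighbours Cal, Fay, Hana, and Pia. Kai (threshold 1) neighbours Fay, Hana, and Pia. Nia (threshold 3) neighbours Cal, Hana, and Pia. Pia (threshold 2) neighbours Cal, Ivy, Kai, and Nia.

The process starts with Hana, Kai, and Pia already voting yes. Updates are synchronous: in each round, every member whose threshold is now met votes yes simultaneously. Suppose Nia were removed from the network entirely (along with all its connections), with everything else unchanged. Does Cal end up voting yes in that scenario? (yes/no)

With Nia removed:
Round 1 — Hana, Kai, Pia vote yes (initial).
Round 2 — checking thresholds:
  Cal: 2 of 4 neighbours < 5, below threshold.
  Fay: 2 of 4 neighbours < 3, below threshold.
  Ivy: 2 of 4 neighbours ≥ 1, votes yes.
Round 3 — checking thresholds:
  Cal: 3 of 4 neighbours < 5, below threshold.
  Fay: 3 of 4 neighbours ≥ 3, votes yes.
Round 4 — no new yes votes; cascade stops.

no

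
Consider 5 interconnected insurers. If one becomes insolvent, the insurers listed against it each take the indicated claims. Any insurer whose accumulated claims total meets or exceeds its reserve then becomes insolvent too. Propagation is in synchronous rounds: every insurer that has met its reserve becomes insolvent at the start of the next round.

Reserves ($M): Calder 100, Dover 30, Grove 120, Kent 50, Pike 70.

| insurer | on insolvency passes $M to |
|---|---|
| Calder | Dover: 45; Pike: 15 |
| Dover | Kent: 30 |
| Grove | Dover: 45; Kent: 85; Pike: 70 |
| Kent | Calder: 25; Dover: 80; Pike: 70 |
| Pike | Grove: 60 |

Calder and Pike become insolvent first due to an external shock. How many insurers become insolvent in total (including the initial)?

Round 1 — Calder, Pike become insolvent (initial).
  Dover: +45 → 45 ≥ 30
  Grove: +60 → 60 < 120
Round 2 — Dover becomes insolvent.
  Kent: +30 → 30 < 50
No further insolvencies.

3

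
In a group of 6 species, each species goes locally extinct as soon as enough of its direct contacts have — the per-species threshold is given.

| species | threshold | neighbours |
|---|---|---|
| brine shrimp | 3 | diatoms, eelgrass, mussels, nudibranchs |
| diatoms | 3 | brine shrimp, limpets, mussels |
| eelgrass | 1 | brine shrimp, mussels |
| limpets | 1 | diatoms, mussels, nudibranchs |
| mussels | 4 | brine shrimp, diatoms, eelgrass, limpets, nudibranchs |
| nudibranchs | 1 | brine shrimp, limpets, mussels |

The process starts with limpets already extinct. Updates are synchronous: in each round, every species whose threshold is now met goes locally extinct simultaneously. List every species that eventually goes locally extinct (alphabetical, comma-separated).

limpets, nudibranchs

Round 1 — limpets goes locally extinct (initial).
Round 2 — checking thresholds:
  diatoms: 1 of 3 neighbours < 3, holds.
  mussels: 1 of 5 neighbours < 4, holds.
  nudibranchs: 1 of 3 neighbours ≥ 1, goes locally extinct.
Round 3 — no new extinctions; cascade stops.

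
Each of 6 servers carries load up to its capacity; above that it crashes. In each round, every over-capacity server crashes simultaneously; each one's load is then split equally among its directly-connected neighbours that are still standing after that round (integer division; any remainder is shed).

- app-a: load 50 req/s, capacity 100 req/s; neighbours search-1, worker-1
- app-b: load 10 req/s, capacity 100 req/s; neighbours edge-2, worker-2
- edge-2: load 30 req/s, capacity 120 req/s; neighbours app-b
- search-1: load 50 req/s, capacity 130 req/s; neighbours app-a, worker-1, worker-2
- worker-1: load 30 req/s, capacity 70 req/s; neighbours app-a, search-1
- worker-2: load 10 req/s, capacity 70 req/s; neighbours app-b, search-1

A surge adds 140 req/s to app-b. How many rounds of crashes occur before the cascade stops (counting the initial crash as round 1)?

Round 1 — app-b at 150 > 100. app-b crashes.
  app-b sheds 150 req/s to edge-2, worker-2: 75 each.
    edge-2: 30+75 = 105 ≤ 120
    worker-2: 10+75 = 85 > 70
Round 2 — worker-2 crashes.
  worker-2 sheds 85 req/s to search-1: 85 each.
    search-1: 50+85 = 135 > 130
Round 3 — search-1 crashes.
  search-1 sheds 135 req/s to app-a, worker-1: 67 each (1 lost).
    app-a: 50+67 = 117 > 100
    worker-1: 30+67 = 97 > 70
Round 4 — app-a, worker-1 crash.
  app-a sheds 117 req/s: no online neighbours, lost.
  worker-1 sheds 97 req/s: no online neighbours, lost.
No further crashes.

4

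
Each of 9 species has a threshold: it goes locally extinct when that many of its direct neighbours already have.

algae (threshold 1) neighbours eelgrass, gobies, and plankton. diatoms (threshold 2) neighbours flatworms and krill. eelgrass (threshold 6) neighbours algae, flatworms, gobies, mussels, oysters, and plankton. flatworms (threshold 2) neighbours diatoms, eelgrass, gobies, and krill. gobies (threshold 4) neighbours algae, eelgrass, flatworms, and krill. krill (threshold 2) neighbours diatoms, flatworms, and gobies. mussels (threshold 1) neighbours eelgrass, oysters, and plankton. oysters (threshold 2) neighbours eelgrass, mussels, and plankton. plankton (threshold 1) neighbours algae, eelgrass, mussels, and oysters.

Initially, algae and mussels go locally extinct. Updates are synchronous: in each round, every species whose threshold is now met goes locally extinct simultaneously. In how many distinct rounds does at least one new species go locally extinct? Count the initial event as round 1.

Round 1 — algae, mussels go locally extinct (initial).
Round 2 — checking thresholds:
  eelgrass: 2 of 6 neighbours < 6, holds.
  gobies: 1 of 4 neighbours < 4, holds.
  oysters: 1 of 3 neighbours < 2, holds.
  plankton: 2 of 4 neighbours ≥ 1, goes locally extinct.
Round 3 — checking thresholds:
  eelgrass: 3 of 6 neighbours < 6, holds.
  gobies: 1 of 4 neighbours < 4, holds.
  oysters: 2 of 3 neighbours ≥ 2, goes locally extinct.
Round 4 — no new extinctions; cascade stops.

3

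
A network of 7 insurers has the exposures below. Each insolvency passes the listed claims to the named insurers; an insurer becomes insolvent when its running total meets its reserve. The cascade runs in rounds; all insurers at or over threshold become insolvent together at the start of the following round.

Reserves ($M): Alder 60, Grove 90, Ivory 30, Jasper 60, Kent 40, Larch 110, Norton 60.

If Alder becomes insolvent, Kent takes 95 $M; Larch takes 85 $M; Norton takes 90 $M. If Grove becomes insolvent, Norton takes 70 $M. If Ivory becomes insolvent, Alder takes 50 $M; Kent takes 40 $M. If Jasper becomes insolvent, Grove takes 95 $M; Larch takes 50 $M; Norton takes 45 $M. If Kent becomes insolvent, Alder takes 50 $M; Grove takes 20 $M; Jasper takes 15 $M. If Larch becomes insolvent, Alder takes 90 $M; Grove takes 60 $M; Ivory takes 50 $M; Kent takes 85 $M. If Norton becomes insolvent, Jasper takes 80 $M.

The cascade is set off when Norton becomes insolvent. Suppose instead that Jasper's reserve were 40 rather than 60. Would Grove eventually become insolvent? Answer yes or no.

yes

With Jasper's reserve at 40:
Round 1 — Norton becomes insolvent (initial).
  Jasper: +80 → 80 ≥ 40
Round 2 — Jasper becomes insolvent.
  Grove: +95 → 95 ≥ 90
  Larch: +50 → 50 < 110
Round 3 — Grove becomes insolvent.
No further insolvencies.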